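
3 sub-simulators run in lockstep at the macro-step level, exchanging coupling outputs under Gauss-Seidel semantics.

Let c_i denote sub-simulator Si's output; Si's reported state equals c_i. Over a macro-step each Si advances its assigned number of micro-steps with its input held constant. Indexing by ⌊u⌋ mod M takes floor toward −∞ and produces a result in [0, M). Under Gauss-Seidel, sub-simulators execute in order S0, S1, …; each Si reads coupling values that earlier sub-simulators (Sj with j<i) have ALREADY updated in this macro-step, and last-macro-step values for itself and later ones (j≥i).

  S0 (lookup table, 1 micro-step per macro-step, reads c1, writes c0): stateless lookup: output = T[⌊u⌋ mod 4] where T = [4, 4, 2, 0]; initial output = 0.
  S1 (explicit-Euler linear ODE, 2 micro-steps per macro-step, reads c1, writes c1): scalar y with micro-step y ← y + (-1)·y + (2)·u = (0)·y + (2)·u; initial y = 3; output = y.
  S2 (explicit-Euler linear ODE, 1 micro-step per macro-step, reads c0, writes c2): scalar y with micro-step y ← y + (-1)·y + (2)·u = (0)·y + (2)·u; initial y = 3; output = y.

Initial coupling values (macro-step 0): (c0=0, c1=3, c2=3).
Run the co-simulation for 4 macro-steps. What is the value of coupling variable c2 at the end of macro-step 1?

macro 1: S0 reads c1=3 → after 1×micro: 0; S1 reads c1=3 → after 2×micro: 6; S2 reads c0=0 → after 1×micro: 0 ⇒ (c0=0, c1=6, c2=0)
macro 2: S0 reads c1=6 → after 1×micro: 2; S1 reads c1=6 → after 2×micro: 12; S2 reads c0=2 → after 1×micro: 4 ⇒ (c0=2, c1=12, c2=4)
macro 3: S0 reads c1=12 → after 1×micro: 4; S1 reads c1=12 → after 2×micro: 24; S2 reads c0=4 → after 1×micro: 8 ⇒ (c0=4, c1=24, c2=8)
macro 4: S0 reads c1=24 → after 1×micro: 4; S1 reads c1=24 → after 2×micro: 48; S2 reads c0=4 → after 1×micro: 8 ⇒ (c0=4, c1=48, c2=8)

c2 at macro-step 1 = 0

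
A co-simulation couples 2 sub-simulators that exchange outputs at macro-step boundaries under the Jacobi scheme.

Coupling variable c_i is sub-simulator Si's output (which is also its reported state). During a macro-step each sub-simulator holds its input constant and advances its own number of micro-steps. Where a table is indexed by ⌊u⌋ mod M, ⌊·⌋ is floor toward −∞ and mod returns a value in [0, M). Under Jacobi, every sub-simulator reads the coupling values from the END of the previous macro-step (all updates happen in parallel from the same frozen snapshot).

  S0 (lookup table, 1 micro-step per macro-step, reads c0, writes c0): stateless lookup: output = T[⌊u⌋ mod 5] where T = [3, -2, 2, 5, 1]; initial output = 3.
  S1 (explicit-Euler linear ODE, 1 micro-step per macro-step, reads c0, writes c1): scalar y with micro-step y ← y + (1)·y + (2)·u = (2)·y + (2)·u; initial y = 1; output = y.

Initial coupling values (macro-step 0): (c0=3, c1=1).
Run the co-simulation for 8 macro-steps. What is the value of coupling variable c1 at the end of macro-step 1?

macro 1: S0 reads c0=3 → after 1×micro: 5; S1 reads c0=3 → after 1×micro: 8 ⇒ (c0=5, c1=8)
macro 2: S0 reads c0=5 → after 1×micro: 3; S1 reads c0=5 → after 1×micro: 26 ⇒ (c0=3, c1=26)
macro 3: S0 reads c0=3 → after 1×micro: 5; S1 reads c0=3 → after 1×micro: 58 ⇒ (c0=5, c1=58)
macro 4: S0 reads c0=5 → after 1×micro: 3; S1 reads c0=5 → after 1×micro: 126 ⇒ (c0=3, c1=126)
macro 5: S0 reads c0=3 → after 1×micro: 5; S1 reads c0=3 → after 1×micro: 258 ⇒ (c0=5, c1=258)
macro 6: S0 reads c0=5 → after 1×micro: 3; S1 reads c0=5 → after 1×micro: 526 ⇒ (c0=3, c1=526)
macro 7: S0 reads c0=3 → after 1×micro: 5; S1 reads c0=3 → after 1×micro: 1058 ⇒ (c0=5, c1=1058)
macro 8: S0 reads c0=5 → after 1×micro: 3; S1 reads c0=5 → after 1×micro: 2126 ⇒ (c0=3, c1=2126)

c1 at macro-step 1 = 8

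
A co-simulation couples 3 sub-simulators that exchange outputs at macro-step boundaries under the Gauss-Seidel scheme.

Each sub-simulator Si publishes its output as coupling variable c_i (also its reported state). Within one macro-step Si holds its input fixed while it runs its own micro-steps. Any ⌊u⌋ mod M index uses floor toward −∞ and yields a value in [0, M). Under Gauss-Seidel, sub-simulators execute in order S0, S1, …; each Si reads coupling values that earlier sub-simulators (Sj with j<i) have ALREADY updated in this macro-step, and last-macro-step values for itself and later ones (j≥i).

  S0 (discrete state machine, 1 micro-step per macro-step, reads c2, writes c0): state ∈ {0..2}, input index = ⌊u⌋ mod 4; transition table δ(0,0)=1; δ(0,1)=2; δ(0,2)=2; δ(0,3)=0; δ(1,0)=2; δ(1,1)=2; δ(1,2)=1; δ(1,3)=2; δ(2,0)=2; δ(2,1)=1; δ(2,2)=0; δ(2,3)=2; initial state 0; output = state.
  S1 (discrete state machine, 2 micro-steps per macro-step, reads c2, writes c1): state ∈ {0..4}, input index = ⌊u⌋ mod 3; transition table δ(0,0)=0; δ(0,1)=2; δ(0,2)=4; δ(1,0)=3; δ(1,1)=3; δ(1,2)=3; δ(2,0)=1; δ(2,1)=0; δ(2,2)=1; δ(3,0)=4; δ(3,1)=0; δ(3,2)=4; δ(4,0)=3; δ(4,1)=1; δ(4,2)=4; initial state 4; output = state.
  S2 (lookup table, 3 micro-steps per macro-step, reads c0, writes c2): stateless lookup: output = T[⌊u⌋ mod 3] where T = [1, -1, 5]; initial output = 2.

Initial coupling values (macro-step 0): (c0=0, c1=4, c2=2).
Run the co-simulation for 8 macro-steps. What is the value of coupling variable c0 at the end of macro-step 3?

macro 1: S0 reads c2=2 → after 1×micro: 2; S1 reads c2=2 → after 2×micro: 4; S2 reads c0=2 → after 3×micro: 5 ⇒ (c0=2, c1=4, c2=5)
macro 2: S0 reads c2=5 → after 1×micro: 1; S1 reads c2=5 → after 2×micro: 4; S2 reads c0=1 → after 3×micro: -1 ⇒ (c0=1, c1=4, c2=-1)
macro 3: S0 reads c2=-1 → after 1×micro: 2; S1 reads c2=-1 → after 2×micro: 4; S2 reads c0=2 → after 3×micro: 5 ⇒ (c0=2, c1=4, c2=5)
macro 4: S0 reads c2=5 → after 1×micro: 1; S1 reads c2=5 → after 2×micro: 4; S2 reads c0=1 → after 3×micro: -1 ⇒ (c0=1, c1=4, c2=-1)
macro 5: S0 reads c2=-1 → after 1×micro: 2; S1 reads c2=-1 → after 2×micro: 4; S2 reads c0=2 → after 3×micro: 5 ⇒ (c0=2, c1=4, c2=5)
macro 6: S0 reads c2=5 → after 1×micro: 1; S1 reads c2=5 → after 2×micro: 4; S2 reads c0=1 → after 3×micro: -1 ⇒ (c0=1, c1=4, c2=-1)
macro 7: S0 reads c2=-1 → after 1×micro: 2; S1 reads c2=-1 → after 2×micro: 4; S2 reads c0=2 → after 3×micro: 5 ⇒ (c0=2, c1=4, c2=5)
macro 8: S0 reads c2=5 → after 1×micro: 1; S1 reads c2=5 → after 2×micro: 4; S2 reads c0=1 → after 3×micro: -1 ⇒ (c0=1, c1=4, c2=-1)

c0 at macro-step 3 = 2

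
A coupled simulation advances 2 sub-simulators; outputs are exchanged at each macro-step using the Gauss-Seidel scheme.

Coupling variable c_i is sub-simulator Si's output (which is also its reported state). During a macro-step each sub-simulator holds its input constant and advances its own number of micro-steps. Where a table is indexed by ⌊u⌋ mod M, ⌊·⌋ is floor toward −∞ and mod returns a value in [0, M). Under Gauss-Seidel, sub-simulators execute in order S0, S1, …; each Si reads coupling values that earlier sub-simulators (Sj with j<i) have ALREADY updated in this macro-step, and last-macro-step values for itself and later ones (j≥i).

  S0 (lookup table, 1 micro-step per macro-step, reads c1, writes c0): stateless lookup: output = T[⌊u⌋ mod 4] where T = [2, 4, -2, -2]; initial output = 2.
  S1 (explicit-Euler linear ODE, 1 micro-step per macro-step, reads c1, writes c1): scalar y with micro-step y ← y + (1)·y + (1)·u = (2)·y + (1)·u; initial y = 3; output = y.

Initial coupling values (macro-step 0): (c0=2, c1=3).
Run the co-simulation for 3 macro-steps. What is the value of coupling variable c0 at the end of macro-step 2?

macro 1: S0 reads c1=3 → after 1×micro: -2; S1 reads c1=3 → after 1×micro: 9 ⇒ (c0=-2, c1=9)
macro 2: S0 reads c1=9 → after 1×micro: 4; S1 reads c1=9 → after 1×micro: 27 ⇒ (c0=4, c1=27)
macro 3: S0 reads c1=27 → after 1×micro: -2; S1 reads c1=27 → after 1×micro: 81 ⇒ (c0=-2, c1=81)

c0 at macro-step 2 = 4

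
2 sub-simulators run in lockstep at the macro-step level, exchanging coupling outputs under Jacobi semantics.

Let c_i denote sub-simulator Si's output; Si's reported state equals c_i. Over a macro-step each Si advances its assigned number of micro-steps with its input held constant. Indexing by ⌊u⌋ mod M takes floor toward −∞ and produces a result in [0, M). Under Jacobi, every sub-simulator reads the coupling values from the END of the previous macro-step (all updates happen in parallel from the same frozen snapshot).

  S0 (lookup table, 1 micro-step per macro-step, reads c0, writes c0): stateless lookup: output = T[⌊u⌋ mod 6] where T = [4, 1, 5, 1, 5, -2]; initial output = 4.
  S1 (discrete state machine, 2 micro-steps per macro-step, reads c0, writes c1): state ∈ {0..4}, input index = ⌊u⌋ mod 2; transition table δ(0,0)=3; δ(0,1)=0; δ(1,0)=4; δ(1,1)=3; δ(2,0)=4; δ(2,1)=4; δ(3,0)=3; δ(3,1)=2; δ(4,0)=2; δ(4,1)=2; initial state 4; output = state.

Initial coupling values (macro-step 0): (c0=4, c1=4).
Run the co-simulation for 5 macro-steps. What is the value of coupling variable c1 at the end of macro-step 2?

macro 1: S0 reads c0=4 → after 1×micro: 5; S1 reads c0=4 → after 2×micro: 4 ⇒ (c0=5, c1=4)
macro 2: S0 reads c0=5 → after 1×micro: -2; S1 reads c0=5 → after 2×micro: 4 ⇒ (c0=-2, c1=4)
macro 3: S0 reads c0=-2 → after 1×micro: 5; S1 reads c0=-2 → after 2×micro: 4 ⇒ (c0=5, c1=4)
macro 4: S0 reads c0=5 → after 1×micro: -2; S1 reads c0=5 → after 2×micro: 4 ⇒ (c0=-2, c1=4)
macro 5: S0 reads c0=-2 → after 1×micro: 5; S1 reads c0=-2 → after 2×micro: 4 ⇒ (c0=5, c1=4)

c1 at macro-step 2 = 4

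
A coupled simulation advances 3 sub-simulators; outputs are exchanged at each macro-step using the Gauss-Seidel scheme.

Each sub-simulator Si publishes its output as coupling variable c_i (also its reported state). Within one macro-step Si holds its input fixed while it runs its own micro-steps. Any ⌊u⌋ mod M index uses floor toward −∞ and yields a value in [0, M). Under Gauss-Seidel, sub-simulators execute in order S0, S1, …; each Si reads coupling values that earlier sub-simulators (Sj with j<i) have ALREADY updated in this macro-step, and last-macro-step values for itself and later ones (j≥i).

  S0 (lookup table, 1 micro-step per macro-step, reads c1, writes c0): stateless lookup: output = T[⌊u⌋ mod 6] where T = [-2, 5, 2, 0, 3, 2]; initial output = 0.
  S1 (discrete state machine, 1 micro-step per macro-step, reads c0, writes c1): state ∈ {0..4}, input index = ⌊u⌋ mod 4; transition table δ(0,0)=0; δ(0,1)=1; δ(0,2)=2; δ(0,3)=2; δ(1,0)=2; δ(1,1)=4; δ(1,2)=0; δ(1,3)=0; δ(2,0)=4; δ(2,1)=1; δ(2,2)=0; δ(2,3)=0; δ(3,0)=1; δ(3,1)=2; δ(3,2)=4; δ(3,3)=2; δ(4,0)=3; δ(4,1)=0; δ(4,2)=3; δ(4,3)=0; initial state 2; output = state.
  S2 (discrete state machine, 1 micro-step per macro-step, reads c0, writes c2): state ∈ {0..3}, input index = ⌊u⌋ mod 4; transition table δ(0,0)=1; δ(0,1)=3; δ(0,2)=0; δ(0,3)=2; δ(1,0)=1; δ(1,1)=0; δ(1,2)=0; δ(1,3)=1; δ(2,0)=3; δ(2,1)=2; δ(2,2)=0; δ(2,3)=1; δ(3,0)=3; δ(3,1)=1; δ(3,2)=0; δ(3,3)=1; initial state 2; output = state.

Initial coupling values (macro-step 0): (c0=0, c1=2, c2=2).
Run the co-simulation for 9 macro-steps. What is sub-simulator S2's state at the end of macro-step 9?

S2 state at macro-step 9 = 0

macro 1: S0 reads c1=2 → after 1×micro: 2; S1 reads c0=2 → after 1×micro: 0; S2 reads c0=2 → after 1×micro: 0 ⇒ (c0=2, c1=0, c2=0)
macro 2: S0 reads c1=0 → after 1×micro: -2; S1 reads c0=-2 → after 1×micro: 2; S2 reads c0=-2 → after 1×micro: 0 ⇒ (c0=-2, c1=2, c2=0)
macro 3: S0 reads c1=2 → after 1×micro: 2; S1 reads c0=2 → after 1×micro: 0; S2 reads c0=2 → after 1×micro: 0 ⇒ (c0=2, c1=0, c2=0)
macro 4: S0 reads c1=0 → after 1×micro: -2; S1 reads c0=-2 → after 1×micro: 2; S2 reads c0=-2 → after 1×micro: 0 ⇒ (c0=-2, c1=2, c2=0)
macro 5: S0 reads c1=2 → after 1×micro: 2; S1 reads c0=2 → after 1×micro: 0; S2 reads c0=2 → after 1×micro: 0 ⇒ (c0=2, c1=0, c2=0)
macro 6: S0 reads c1=0 → after 1×micro: -2; S1 reads c0=-2 → after 1×micro: 2; S2 reads c0=-2 → after 1×micro: 0 ⇒ (c0=-2, c1=2, c2=0)
macro 7: S0 reads c1=2 → after 1×micro: 2; S1 reads c0=2 → after 1×micro: 0; S2 reads c0=2 → after 1×micro: 0 ⇒ (c0=2, c1=0, c2=0)
macro 8: S0 reads c1=0 → after 1×micro: -2; S1 reads c0=-2 → after 1×micro: 2; S2 reads c0=-2 → after 1×micro: 0 ⇒ (c0=-2, c1=2, c2=0)
macro 9: S0 reads c1=2 → after 1×micro: 2; S1 reads c0=2 → after 1×micro: 0; S2 reads c0=2 → after 1×micro: 0 ⇒ (c0=2, c1=0, c2=0)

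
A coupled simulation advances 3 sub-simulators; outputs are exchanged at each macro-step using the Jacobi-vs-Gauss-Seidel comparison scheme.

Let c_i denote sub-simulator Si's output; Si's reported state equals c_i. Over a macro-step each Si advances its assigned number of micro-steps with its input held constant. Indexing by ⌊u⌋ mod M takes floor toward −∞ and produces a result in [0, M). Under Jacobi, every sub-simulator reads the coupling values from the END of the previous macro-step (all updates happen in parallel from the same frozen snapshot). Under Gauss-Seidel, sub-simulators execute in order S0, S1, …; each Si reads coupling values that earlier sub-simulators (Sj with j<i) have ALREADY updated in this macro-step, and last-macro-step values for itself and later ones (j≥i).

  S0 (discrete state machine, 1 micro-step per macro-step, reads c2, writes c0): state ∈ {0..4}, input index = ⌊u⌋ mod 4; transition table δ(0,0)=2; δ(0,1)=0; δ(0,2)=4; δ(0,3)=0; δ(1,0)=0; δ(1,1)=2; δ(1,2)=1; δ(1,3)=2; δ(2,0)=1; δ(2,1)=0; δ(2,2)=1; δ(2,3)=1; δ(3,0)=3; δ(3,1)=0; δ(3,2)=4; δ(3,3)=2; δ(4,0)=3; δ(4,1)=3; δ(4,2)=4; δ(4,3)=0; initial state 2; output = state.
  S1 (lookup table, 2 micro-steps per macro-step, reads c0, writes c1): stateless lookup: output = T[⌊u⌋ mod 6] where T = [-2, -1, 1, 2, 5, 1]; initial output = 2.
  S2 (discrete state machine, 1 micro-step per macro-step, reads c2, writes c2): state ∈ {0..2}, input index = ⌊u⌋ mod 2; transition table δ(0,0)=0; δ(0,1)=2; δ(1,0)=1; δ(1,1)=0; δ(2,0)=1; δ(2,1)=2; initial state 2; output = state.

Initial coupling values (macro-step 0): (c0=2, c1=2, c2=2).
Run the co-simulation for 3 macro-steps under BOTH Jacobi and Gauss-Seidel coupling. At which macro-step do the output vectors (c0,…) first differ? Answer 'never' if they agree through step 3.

first divergence at macro-step: 1

[Jacobi] macro 1: S0 reads c2=2 → after 1×micro: 1; S1 reads c0=2 → after 2×micro: 1; S2 reads c2=2 → after 1×micro: 1 ⇒ (c0=1, c1=1, c2=1)
[Jacobi] macro 2: S0 reads c2=1 → after 1×micro: 2; S1 reads c0=1 → after 2×micro: -1; S2 reads c2=1 → after 1×micro: 0 ⇒ (c0=2, c1=-1, c2=0)
[Jacobi] macro 3: S0 reads c2=0 → after 1×micro: 1; S1 reads c0=2 → after 2×micro: 1; S2 reads c2=0 → after 1×micro: 0 ⇒ (c0=1, c1=1, c2=0)
[Gauss-Seidel] macro 1: S0 reads c2=2 → after 1×micro: 1; S1 reads c0=1 → after 2×micro: -1; S2 reads c2=2 → after 1×micro: 1 ⇒ (c0=1, c1=-1, c2=1)
[Gauss-Seidel] macro 2: S0 reads c2=1 → after 1×micro: 2; S1 reads c0=2 → after 2×micro: 1; S2 reads c2=1 → after 1×micro: 0 ⇒ (c0=2, c1=1, c2=0)
[Gauss-Seidel] macro 3: S0 reads c2=0 → after 1×micro: 1; S1 reads c0=1 → after 2×micro: -1; S2 reads c2=0 → after 1×micro: 0 ⇒ (c0=1, c1=-1, c2=0)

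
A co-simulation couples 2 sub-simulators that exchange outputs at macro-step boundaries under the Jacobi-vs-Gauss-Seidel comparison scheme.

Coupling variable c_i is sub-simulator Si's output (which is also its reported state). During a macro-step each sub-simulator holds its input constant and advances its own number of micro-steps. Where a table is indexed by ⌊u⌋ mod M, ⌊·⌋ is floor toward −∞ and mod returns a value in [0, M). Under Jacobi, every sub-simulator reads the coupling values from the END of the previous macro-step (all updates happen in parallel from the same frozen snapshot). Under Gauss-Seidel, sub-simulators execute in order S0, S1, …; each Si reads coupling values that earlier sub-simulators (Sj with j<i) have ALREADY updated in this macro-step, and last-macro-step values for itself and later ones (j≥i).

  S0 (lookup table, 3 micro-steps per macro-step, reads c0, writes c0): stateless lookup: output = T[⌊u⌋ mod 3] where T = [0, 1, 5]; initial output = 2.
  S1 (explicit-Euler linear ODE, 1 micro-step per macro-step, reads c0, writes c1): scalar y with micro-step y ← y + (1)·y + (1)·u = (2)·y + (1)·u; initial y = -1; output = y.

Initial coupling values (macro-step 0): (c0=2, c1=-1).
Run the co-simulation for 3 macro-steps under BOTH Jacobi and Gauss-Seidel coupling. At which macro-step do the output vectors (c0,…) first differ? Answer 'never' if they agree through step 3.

first divergence at macro-step: 1

[Jacobi] macro 1: S0 reads c0=2 → after 3×micro: 5; S1 reads c0=2 → after 1×micro: 0 ⇒ (c0=5, c1=0)
[Jacobi] macro 2: S0 reads c0=5 → after 3×micro: 5; S1 reads c0=5 → after 1×micro: 5 ⇒ (c0=5, c1=5)
[Jacobi] macro 3: S0 reads c0=5 → after 3×micro: 5; S1 reads c0=5 → after 1×micro: 15 ⇒ (c0=5, c1=15)
[Gauss-Seidel] macro 1: S0 reads c0=2 → after 3×micro: 5; S1 reads c0=5 → after 1×micro: 3 ⇒ (c0=5, c1=3)
[Gauss-Seidel] macro 2: S0 reads c0=5 → after 3×micro: 5; S1 reads c0=5 → after 1×micro: 11 ⇒ (c0=5, c1=11)
[Gauss-Seidel] macro 3: S0 reads c0=5 → after 3×micro: 5; S1 reads c0=5 → after 1×micro: 27 ⇒ (c0=5, c1=27)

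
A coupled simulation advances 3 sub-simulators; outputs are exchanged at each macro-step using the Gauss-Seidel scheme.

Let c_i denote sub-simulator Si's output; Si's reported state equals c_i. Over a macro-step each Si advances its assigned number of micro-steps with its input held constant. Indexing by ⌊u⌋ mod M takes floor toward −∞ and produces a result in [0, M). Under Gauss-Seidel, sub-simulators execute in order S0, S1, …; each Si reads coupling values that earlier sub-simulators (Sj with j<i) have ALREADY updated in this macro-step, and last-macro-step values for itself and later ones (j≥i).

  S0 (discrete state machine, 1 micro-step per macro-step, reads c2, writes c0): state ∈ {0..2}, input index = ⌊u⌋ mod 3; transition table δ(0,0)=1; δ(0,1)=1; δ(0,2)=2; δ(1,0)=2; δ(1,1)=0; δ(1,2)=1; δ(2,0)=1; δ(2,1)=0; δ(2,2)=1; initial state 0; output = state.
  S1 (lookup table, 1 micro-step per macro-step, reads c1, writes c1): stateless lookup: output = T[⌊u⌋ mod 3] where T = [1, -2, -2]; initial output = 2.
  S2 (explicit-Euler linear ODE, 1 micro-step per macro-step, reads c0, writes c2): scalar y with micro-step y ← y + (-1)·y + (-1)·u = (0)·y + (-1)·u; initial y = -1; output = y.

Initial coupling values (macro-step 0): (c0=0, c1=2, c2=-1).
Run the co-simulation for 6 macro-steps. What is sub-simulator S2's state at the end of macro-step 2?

macro 1: S0 reads c2=-1 → after 1×micro: 2; S1 reads c1=2 → after 1×micro: -2; S2 reads c0=2 → after 1×micro: -2 ⇒ (c0=2, c1=-2, c2=-2)
macro 2: S0 reads c2=-2 → after 1×micro: 0; S1 reads c1=-2 → after 1×micro: -2; S2 reads c0=0 → after 1×micro: 0 ⇒ (c0=0, c1=-2, c2=0)
macro 3: S0 reads c2=0 → after 1×micro: 1; S1 reads c1=-2 → after 1×micro: -2; S2 reads c0=1 → after 1×micro: -1 ⇒ (c0=1, c1=-2, c2=-1)
macro 4: S0 reads c2=-1 → after 1×micro: 1; S1 reads c1=-2 → after 1×micro: -2; S2 reads c0=1 → after 1×micro: -1 ⇒ (c0=1, c1=-2, c2=-1)
macro 5: S0 reads c2=-1 → after 1×micro: 1; S1 reads c1=-2 → after 1×micro: -2; S2 reads c0=1 → after 1×micro: -1 ⇒ (c0=1, c1=-2, c2=-1)
macro 6: S0 reads c2=-1 → after 1×micro: 1; S1 reads c1=-2 → after 1×micro: -2; S2 reads c0=1 → after 1×micro: -1 ⇒ (c0=1, c1=-2, c2=-1)

S2 state at macro-step 2 = 0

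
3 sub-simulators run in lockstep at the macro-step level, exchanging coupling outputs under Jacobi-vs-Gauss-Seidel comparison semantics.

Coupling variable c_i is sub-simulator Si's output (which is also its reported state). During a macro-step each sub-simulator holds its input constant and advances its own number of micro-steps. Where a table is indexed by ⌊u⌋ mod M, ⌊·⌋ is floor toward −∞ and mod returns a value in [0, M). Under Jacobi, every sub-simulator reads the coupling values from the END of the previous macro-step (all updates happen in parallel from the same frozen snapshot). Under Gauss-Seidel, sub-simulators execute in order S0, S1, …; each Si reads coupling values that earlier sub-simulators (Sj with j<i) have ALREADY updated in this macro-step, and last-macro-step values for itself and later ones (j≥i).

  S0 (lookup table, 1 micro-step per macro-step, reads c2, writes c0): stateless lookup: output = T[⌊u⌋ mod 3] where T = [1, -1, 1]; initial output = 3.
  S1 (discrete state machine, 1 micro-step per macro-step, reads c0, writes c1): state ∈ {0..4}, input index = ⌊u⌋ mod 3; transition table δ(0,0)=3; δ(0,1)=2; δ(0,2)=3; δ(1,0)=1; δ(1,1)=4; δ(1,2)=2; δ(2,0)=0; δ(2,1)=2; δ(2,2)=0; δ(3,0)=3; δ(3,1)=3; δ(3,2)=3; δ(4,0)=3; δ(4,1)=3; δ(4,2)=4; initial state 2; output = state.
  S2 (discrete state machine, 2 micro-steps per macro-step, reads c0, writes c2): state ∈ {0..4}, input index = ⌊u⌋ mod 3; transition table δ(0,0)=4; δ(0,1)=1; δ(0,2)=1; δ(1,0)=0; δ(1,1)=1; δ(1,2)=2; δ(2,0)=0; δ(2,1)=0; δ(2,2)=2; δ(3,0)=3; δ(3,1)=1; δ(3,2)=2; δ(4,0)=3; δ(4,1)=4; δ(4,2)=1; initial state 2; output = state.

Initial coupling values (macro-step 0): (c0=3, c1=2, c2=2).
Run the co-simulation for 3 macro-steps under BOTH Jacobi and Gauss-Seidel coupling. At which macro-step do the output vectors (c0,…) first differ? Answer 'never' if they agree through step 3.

first divergence at macro-step: 1

[Jacobi] macro 1: S0 reads c2=2 → after 1×micro: 1; S1 reads c0=3 → after 1×micro: 0; S2 reads c0=3 → after 2×micro: 4 ⇒ (c0=1, c1=0, c2=4)
[Jacobi] macro 2: S0 reads c2=4 → after 1×micro: -1; S1 reads c0=1 → after 1×micro: 2; S2 reads c0=1 → after 2×micro: 4 ⇒ (c0=-1, c1=2, c2=4)
[Jacobi] macro 3: S0 reads c2=4 → after 1×micro: -1; S1 reads c0=-1 → after 1×micro: 0; S2 reads c0=-1 → after 2×micro: 2 ⇒ (c0=-1, c1=0, c2=2)
[Gauss-Seidel] macro 1: S0 reads c2=2 → after 1×micro: 1; S1 reads c0=1 → after 1×micro: 2; S2 reads c0=1 → after 2×micro: 1 ⇒ (c0=1, c1=2, c2=1)
[Gauss-Seidel] macro 2: S0 reads c2=1 → after 1×micro: -1; S1 reads c0=-1 → after 1×micro: 0; S2 reads c0=-1 → after 2×micro: 2 ⇒ (c0=-1, c1=0, c2=2)
[Gauss-Seidel] macro 3: S0 reads c2=2 → after 1×micro: 1; S1 reads c0=1 → after 1×micro: 2; S2 reads c0=1 → after 2×micro: 1 ⇒ (c0=1, c1=2, c2=1)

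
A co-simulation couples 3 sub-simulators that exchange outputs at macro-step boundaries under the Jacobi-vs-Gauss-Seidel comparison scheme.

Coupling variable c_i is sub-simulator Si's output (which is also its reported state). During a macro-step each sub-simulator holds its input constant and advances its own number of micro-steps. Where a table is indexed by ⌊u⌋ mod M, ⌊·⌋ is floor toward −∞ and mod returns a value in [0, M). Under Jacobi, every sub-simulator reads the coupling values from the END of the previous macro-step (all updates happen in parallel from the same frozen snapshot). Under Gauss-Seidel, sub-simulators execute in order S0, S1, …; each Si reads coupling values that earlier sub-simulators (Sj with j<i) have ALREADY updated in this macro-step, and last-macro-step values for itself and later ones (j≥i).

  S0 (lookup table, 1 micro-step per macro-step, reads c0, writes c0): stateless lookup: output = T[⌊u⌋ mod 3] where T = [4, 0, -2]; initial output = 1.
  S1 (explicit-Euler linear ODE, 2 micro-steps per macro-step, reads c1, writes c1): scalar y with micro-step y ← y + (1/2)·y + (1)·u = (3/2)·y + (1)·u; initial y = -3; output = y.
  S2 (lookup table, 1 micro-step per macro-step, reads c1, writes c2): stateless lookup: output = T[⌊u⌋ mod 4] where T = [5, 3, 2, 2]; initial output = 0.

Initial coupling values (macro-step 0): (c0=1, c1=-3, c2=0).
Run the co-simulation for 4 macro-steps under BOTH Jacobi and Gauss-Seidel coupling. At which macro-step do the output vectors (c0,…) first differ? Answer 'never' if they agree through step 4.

first divergence at macro-step: 2

[Jacobi] macro 1: S0 reads c0=1 → after 1×micro: 0; S1 reads c1=-3 → after 2×micro: -57/4; S2 reads c1=-3 → after 1×micro: 3 ⇒ (c0=0, c1=-57/4, c2=3)
[Jacobi] macro 2: S0 reads c0=0 → after 1×micro: 4; S1 reads c1=-57/4 → after 2×micro: -1083/16; S2 reads c1=-57/4 → after 1×micro: 3 ⇒ (c0=4, c1=-1083/16, c2=3)
[Jacobi] macro 3: S0 reads c0=4 → after 1×micro: 0; S1 reads c1=-1083/16 → after 2×micro: -20577/64; S2 reads c1=-1083/16 → after 1×micro: 5 ⇒ (c0=0, c1=-20577/64, c2=5)
[Jacobi] macro 4: S0 reads c0=0 → after 1×micro: 4; S1 reads c1=-20577/64 → after 2×micro: -390963/256; S2 reads c1=-20577/64 → after 1×micro: 2 ⇒ (c0=4, c1=-390963/256, c2=2)
[Gauss-Seidel] macro 1: S0 reads c0=1 → after 1×micro: 0; S1 reads c1=-3 → after 2×micro: -57/4; S2 reads c1=-57/4 → after 1×micro: 3 ⇒ (c0=0, c1=-57/4, c2=3)
[Gauss-Seidel] macro 2: S0 reads c0=0 → after 1×micro: 4; S1 reads c1=-57/4 → after 2×micro: -1083/16; S2 reads c1=-1083/16 → after 1×micro: 5 ⇒ (c0=4, c1=-1083/16, c2=5)
[Gauss-Seidel] macro 3: S0 reads c0=4 → after 1×micro: 0; S1 reads c1=-1083/16 → after 2×micro: -20577/64; S2 reads c1=-20577/64 → after 1×micro: 2 ⇒ (c0=0, c1=-20577/64, c2=2)
[Gauss-Seidel] macro 4: S0 reads c0=0 → after 1×micro: 4; S1 reads c1=-20577/64 → after 2×micro: -390963/256; S2 reads c1=-390963/256 → after 1×micro: 5 ⇒ (c0=4, c1=-390963/256, c2=5)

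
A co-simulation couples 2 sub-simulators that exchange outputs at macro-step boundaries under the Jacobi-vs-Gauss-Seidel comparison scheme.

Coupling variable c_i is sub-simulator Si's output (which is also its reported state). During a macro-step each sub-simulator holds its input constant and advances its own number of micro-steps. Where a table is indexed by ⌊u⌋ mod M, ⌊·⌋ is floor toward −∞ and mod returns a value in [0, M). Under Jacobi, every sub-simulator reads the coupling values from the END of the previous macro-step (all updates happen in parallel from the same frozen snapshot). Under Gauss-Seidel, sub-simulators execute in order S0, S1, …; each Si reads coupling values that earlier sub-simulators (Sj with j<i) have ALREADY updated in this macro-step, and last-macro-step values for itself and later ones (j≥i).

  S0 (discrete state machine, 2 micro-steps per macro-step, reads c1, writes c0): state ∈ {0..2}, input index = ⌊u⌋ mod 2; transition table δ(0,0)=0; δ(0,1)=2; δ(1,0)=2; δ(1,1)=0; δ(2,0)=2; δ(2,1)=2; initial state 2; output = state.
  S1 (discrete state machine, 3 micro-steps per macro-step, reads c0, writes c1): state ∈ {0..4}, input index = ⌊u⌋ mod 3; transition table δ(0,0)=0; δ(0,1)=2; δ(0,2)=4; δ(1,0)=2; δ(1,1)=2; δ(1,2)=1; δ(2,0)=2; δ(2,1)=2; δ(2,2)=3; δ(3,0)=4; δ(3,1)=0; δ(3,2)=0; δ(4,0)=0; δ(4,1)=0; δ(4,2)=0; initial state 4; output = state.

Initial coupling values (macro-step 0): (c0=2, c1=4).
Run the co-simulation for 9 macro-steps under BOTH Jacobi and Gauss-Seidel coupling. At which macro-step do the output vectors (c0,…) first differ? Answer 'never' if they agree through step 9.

[Jacobi] macro 1: S0 reads c1=4 → after 2×micro: 2; S1 reads c0=2 → after 3×micro: 0 ⇒ (c0=2, c1=0)
[Jacobi] macro 2: S0 reads c1=0 → after 2×micro: 2; S1 reads c0=2 → after 3×micro: 4 ⇒ (c0=2, c1=4)
[Jacobi] macro 3: S0 reads c1=4 → after 2×micro: 2; S1 reads c0=2 → after 3×micro: 0 ⇒ (c0=2, c1=0)
[Jacobi] macro 4: S0 reads c1=0 → after 2×micro: 2; S1 reads c0=2 → after 3×micro: 4 ⇒ (c0=2, c1=4)
[Jacobi] macro 5: S0 reads c1=4 → after 2×micro: 2; S1 reads c0=2 → after 3×micro: 0 ⇒ (c0=2, c1=0)
[Jacobi] macro 6: S0 reads c1=0 → after 2×micro: 2; S1 reads c0=2 → after 3×micro: 4 ⇒ (c0=2, c1=4)
[Jacobi] macro 7: S0 reads c1=4 → after 2×micro: 2; S1 reads c0=2 → after 3×micro: 0 ⇒ (c0=2, c1=0)
[Jacobi] macro 8: S0 reads c1=0 → after 2×micro: 2; S1 reads c0=2 → after 3×micro: 4 ⇒ (c0=2, c1=4)
[Jacobi] macro 9: S0 reads c1=4 → after 2×micro: 2; S1 reads c0=2 → after 3×micro: 0 ⇒ (c0=2, c1=0)
[Gauss-Seidel] macro 1: S0 reads c1=4 → after 2×micro: 2; S1 reads c0=2 → after 3×micro: 0 ⇒ (c0=2, c1=0)
[Gauss-Seidel] macro 2: S0 reads c1=0 → after 2×micro: 2; S1 reads c0=2 → after 3×micro: 4 ⇒ (c0=2, c1=4)
[Gauss-Seidel] macro 3: S0 reads c1=4 → after 2×micro: 2; S1 reads c0=2 → after 3×micro: 0 ⇒ (c0=2, c1=0)
[Gauss-Seidel] macro 4: S0 reads c1=0 → after 2×micro: 2; S1 reads c0=2 → after 3×micro: 4 ⇒ (c0=2, c1=4)
[Gauss-Seidel] macro 5: S0 reads c1=4 → after 2×micro: 2; S1 reads c0=2 → after 3×micro: 0 ⇒ (c0=2, c1=0)
[Gauss-Seidel] macro 6: S0 reads c1=0 → after 2×micro: 2; S1 reads c0=2 → after 3×micro: 4 ⇒ (c0=2, c1=4)
[Gauss-Seidel] macro 7: S0 reads c1=4 → after 2×micro: 2; S1 reads c0=2 → after 3×micro: 0 ⇒ (c0=2, c1=0)
[Gauss-Seidel] macro 8: S0 reads c1=0 → after 2×micro: 2; S1 reads c0=2 → after 3×micro: 4 ⇒ (c0=2, c1=4)
[Gauss-Seidel] macro 9: S0 reads c1=4 → after 2×micro: 2; S1 reads c0=2 → after 3×micro: 0 ⇒ (c0=2, c1=0)

first divergence at macro-step: never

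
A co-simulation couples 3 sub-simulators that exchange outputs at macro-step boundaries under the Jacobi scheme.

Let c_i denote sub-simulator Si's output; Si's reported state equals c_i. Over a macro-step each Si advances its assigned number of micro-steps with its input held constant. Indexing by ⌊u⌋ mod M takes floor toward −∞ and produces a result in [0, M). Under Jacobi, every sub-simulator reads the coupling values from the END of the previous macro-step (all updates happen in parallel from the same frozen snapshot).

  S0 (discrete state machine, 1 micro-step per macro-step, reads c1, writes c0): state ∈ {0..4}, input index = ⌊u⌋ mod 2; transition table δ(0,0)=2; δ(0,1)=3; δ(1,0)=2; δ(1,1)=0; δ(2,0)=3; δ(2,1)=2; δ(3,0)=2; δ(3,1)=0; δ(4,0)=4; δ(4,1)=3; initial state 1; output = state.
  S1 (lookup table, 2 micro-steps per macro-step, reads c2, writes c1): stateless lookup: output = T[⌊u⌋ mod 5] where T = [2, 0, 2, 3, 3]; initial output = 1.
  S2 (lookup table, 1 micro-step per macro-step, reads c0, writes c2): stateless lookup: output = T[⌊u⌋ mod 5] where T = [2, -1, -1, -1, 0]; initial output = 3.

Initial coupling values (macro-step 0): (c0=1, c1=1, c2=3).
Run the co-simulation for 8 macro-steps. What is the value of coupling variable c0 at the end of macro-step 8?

c0 at macro-step 8 = 3

macro 1: S0 reads c1=1 → after 1×micro: 0; S1 reads c2=3 → after 2×micro: 3; S2 reads c0=1 → after 1×micro: -1 ⇒ (c0=0, c1=3, c2=-1)
macro 2: S0 reads c1=3 → after 1×micro: 3; S1 reads c2=-1 → after 2×micro: 3; S2 reads c0=0 → after 1×micro: 2 ⇒ (c0=3, c1=3, c2=2)
macro 3: S0 reads c1=3 → after 1×micro: 0; S1 reads c2=2 → after 2×micro: 2; S2 reads c0=3 → after 1×micro: -1 ⇒ (c0=0, c1=2, c2=-1)
macro 4: S0 reads c1=2 → after 1×micro: 2; S1 reads c2=-1 → after 2×micro: 3; S2 reads c0=0 → after 1×micro: 2 ⇒ (c0=2, c1=3, c2=2)
macro 5: S0 reads c1=3 → after 1×micro: 2; S1 reads c2=2 → after 2×micro: 2; S2 reads c0=2 → after 1×micro: -1 ⇒ (c0=2, c1=2, c2=-1)
macro 6: S0 reads c1=2 → after 1×micro: 3; S1 reads c2=-1 → after 2×micro: 3; S2 reads c0=2 → after 1×micro: -1 ⇒ (c0=3, c1=3, c2=-1)
macro 7: S0 reads c1=3 → after 1×micro: 0; S1 reads c2=-1 → after 2×micro: 3; S2 reads c0=3 → after 1×micro: -1 ⇒ (c0=0, c1=3, c2=-1)
macro 8: S0 reads c1=3 → after 1×micro: 3; S1 reads c2=-1 → after 2×micro: 3; S2 reads c0=0 → after 1×micro: 2 ⇒ (c0=3, c1=3, c2=2)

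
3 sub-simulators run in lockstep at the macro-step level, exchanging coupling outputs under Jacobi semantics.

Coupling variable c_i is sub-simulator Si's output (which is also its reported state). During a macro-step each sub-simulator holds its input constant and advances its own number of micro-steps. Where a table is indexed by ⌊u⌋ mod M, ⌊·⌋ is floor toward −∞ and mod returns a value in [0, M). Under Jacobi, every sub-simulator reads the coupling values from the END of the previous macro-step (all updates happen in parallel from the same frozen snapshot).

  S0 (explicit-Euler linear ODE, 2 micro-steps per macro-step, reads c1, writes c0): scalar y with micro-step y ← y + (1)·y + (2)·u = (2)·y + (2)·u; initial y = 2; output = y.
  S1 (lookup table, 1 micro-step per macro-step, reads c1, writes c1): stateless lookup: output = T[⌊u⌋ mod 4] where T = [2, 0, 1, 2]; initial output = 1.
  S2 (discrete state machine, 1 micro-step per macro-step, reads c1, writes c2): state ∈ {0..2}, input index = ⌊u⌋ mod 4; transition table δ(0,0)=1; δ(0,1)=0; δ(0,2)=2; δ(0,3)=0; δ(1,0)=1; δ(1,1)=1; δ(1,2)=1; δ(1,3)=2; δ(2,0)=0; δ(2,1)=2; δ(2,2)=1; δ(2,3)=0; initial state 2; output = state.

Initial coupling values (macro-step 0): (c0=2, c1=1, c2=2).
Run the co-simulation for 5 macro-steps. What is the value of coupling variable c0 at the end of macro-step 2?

macro 1: S0 reads c1=1 → after 2×micro: 14; S1 reads c1=1 → after 1×micro: 0; S2 reads c1=1 → after 1×micro: 2 ⇒ (c0=14, c1=0, c2=2)
macro 2: S0 reads c1=0 → after 2×micro: 56; S1 reads c1=0 → after 1×micro: 2; S2 reads c1=0 → after 1×micro: 0 ⇒ (c0=56, c1=2, c2=0)
macro 3: S0 reads c1=2 → after 2×micro: 236; S1 reads c1=2 → after 1×micro: 1; S2 reads c1=2 → after 1×micro: 2 ⇒ (c0=236, c1=1, c2=2)
macro 4: S0 reads c1=1 → after 2×micro: 950; S1 reads c1=1 → after 1×micro: 0; S2 reads c1=1 → after 1×micro: 2 ⇒ (c0=950, c1=0, c2=2)
macro 5: S0 reads c1=0 → after 2×micro: 3800; S1 reads c1=0 → after 1×micro: 2; S2 reads c1=0 → after 1×micro: 0 ⇒ (c0=3800, c1=2, c2=0)

c0 at macro-step 2 = 56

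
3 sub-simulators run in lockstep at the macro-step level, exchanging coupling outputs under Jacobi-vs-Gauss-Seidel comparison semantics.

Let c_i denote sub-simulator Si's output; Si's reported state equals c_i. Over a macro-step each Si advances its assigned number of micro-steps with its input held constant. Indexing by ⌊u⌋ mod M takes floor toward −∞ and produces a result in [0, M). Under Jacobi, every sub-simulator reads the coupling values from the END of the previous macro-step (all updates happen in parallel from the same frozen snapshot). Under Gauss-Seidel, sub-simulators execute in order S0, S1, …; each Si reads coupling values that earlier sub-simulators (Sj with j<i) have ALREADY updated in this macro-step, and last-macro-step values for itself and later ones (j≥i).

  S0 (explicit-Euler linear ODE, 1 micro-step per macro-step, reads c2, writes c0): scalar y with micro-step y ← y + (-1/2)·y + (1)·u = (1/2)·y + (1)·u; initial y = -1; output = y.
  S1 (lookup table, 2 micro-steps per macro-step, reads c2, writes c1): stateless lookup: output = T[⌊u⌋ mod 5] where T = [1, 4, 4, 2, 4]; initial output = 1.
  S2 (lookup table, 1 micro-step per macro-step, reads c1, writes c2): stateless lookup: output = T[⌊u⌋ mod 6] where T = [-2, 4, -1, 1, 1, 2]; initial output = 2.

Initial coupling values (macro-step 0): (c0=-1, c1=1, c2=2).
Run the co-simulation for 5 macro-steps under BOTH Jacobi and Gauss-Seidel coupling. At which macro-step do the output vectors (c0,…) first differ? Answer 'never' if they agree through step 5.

first divergence at macro-step: 1

[Jacobi] macro 1: S0 reads c2=2 → after 1×micro: 3/2; S1 reads c2=2 → after 2×micro: 4; S2 reads c1=1 → after 1×micro: 4 ⇒ (c0=3/2, c1=4, c2=4)
[Jacobi] macro 2: S0 reads c2=4 → after 1×micro: 19/4; S1 reads c2=4 → after 2×micro: 4; S2 reads c1=4 → after 1×micro: 1 ⇒ (c0=19/4, c1=4, c2=1)
[Jacobi] macro 3: S0 reads c2=1 → after 1×micro: 27/8; S1 reads c2=1 → after 2×micro: 4; S2 reads c1=4 → after 1×micro: 1 ⇒ (c0=27/8, c1=4, c2=1)
[Jacobi] macro 4: S0 reads c2=1 → after 1×micro: 43/16; S1 reads c2=1 → after 2×micro: 4; S2 reads c1=4 → after 1×micro: 1 ⇒ (c0=43/16, c1=4, c2=1)
[Jacobi] macro 5: S0 reads c2=1 → after 1×micro: 75/32; S1 reads c2=1 → after 2×micro: 4; S2 reads c1=4 → after 1×micro: 1 ⇒ (c0=75/32, c1=4, c2=1)
[Gauss-Seidel] macro 1: S0 reads c2=2 → after 1×micro: 3/2; S1 reads c2=2 → after 2×micro: 4; S2 reads c1=4 → after 1×micro: 1 ⇒ (c0=3/2, c1=4, c2=1)
[Gauss-Seidel] macro 2: S0 reads c2=1 → after 1×micro: 7/4; S1 reads c2=1 → after 2×micro: 4; S2 reads c1=4 → after 1×micro: 1 ⇒ (c0=7/4, c1=4, c2=1)
[Gauss-Seidel] macro 3: S0 reads c2=1 → after 1×micro: 15/8; S1 reads c2=1 → after 2×micro: 4; S2 reads c1=4 → after 1×micro: 1 ⇒ (c0=15/8, c1=4, c2=1)
[Gauss-Seidel] macro 4: S0 reads c2=1 → after 1×micro: 31/16; S1 reads c2=1 → after 2×micro: 4; S2 reads c1=4 → after 1×micro: 1 ⇒ (c0=31/16, c1=4, c2=1)
[Gauss-Seidel] macro 5: S0 reads c2=1 → after 1×micro: 63/32; S1 reads c2=1 → after 2×micro: 4; S2 reads c1=4 → after 1×micro: 1 ⇒ (c0=63/32, c1=4, c2=1)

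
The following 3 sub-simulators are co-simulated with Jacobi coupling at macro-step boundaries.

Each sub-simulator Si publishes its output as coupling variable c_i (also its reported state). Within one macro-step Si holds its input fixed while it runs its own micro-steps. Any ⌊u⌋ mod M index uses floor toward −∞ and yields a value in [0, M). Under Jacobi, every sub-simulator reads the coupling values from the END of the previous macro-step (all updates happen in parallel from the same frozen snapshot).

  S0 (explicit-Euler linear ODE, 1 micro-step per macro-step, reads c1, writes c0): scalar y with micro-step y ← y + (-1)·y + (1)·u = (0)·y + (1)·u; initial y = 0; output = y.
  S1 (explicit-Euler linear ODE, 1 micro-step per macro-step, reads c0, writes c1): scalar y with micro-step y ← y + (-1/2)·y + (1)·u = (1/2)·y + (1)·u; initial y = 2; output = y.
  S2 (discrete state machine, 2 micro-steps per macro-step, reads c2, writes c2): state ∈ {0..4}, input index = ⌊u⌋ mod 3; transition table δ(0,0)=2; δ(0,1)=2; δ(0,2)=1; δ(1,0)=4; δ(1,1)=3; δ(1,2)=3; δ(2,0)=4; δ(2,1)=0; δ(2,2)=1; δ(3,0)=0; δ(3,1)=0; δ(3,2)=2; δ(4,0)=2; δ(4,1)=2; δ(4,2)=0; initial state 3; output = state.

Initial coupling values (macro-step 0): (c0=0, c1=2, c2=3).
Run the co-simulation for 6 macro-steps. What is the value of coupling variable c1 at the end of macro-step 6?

c1 at macro-step 6 = 181/32

macro 1: S0 reads c1=2 → after 1×micro: 2; S1 reads c0=0 → after 1×micro: 1; S2 reads c2=3 → after 2×micro: 2 ⇒ (c0=2, c1=1, c2=2)
macro 2: S0 reads c1=1 → after 1×micro: 1; S1 reads c0=2 → after 1×micro: 5/2; S2 reads c2=2 → after 2×micro: 3 ⇒ (c0=1, c1=5/2, c2=3)
macro 3: S0 reads c1=5/2 → after 1×micro: 5/2; S1 reads c0=1 → after 1×micro: 9/4; S2 reads c2=3 → after 2×micro: 2 ⇒ (c0=5/2, c1=9/4, c2=2)
macro 4: S0 reads c1=9/4 → after 1×micro: 9/4; S1 reads c0=5/2 → after 1×micro: 29/8; S2 reads c2=2 → after 2×micro: 3 ⇒ (c0=9/4, c1=29/8, c2=3)
macro 5: S0 reads c1=29/8 → after 1×micro: 29/8; S1 reads c0=9/4 → after 1×micro: 65/16; S2 reads c2=3 → after 2×micro: 2 ⇒ (c0=29/8, c1=65/16, c2=2)
macro 6: S0 reads c1=65/16 → after 1×micro: 65/16; S1 reads c0=29/8 → after 1×micro: 181/32; S2 reads c2=2 → after 2×micro: 3 ⇒ (c0=65/16, c1=181/32, c2=3)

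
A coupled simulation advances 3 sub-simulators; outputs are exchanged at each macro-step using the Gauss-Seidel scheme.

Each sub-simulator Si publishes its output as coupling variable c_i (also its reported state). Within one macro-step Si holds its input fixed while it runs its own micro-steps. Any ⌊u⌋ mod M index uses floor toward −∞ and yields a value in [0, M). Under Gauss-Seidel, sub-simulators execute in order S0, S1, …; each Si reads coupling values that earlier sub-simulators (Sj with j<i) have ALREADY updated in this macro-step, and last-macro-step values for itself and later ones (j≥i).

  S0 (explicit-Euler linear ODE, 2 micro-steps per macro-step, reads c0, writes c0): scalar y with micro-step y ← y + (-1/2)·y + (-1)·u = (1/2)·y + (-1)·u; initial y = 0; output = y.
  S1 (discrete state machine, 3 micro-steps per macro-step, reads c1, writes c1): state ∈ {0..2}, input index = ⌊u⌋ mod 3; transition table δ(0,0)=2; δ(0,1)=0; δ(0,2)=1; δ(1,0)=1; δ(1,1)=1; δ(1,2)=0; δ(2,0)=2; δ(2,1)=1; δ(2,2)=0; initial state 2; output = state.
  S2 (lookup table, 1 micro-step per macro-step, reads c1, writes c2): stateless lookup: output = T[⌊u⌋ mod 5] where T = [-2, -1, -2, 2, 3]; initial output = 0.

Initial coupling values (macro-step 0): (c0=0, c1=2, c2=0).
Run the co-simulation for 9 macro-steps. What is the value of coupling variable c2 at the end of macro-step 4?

macro 1: S0 reads c0=0 → after 2×micro: 0; S1 reads c1=2 → after 3×micro: 0; S2 reads c1=0 → after 1×micro: -2 ⇒ (c0=0, c1=0, c2=-2)
macro 2: S0 reads c0=0 → after 2×micro: 0; S1 reads c1=0 → after 3×micro: 2; S2 reads c1=2 → after 1×micro: -2 ⇒ (c0=0, c1=2, c2=-2)
macro 3: S0 reads c0=0 → after 2×micro: 0; S1 reads c1=2 → after 3×micro: 0; S2 reads c1=0 → after 1×micro: -2 ⇒ (c0=0, c1=0, c2=-2)
macro 4: S0 reads c0=0 → after 2×micro: 0; S1 reads c1=0 → after 3×micro: 2; S2 reads c1=2 → after 1×micro: -2 ⇒ (c0=0, c1=2, c2=-2)
macro 5: S0 reads c0=0 → after 2×micro: 0; S1 reads c1=2 → after 3×micro: 0; S2 reads c1=0 → after 1×micro: -2 ⇒ (c0=0, c1=0, c2=-2)
macro 6: S0 reads c0=0 → after 2×micro: 0; S1 reads c1=0 → after 3×micro: 2; S2 reads c1=2 → after 1×micro: -2 ⇒ (c0=0, c1=2, c2=-2)
macro 7: S0 reads c0=0 → after 2×micro: 0; S1 reads c1=2 → after 3×micro: 0; S2 reads c1=0 → after 1×micro: -2 ⇒ (c0=0, c1=0, c2=-2)
macro 8: S0 reads c0=0 → after 2×micro: 0; S1 reads c1=0 → after 3×micro: 2; S2 reads c1=2 → after 1×micro: -2 ⇒ (c0=0, c1=2, c2=-2)
macro 9: S0 reads c0=0 → after 2×micro: 0; S1 reads c1=2 → after 3×micro: 0; S2 reads c1=0 → after 1×micro: -2 ⇒ (c0=0, c1=0, c2=-2)

c2 at macro-step 4 = -2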